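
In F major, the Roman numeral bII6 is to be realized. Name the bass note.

bII in F major has root Gb; the chord is Gb-Bb-Db.
The figure 6 means first inversion — the third is in the bass.

Bb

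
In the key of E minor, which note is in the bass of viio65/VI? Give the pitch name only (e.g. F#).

D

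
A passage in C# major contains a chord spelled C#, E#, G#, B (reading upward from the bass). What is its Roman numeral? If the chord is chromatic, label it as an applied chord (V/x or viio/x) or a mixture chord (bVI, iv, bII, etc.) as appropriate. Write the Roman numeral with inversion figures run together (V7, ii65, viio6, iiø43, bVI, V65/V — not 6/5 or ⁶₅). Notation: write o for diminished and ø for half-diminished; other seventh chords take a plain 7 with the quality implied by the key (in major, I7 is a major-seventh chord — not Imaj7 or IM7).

V7/IV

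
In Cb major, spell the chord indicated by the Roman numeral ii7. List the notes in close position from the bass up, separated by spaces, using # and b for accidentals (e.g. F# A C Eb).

The numeral's case and figure indicate a minor seventh chord. In Cb major its root, the supertonic, is Db.
Stacking thirds from Db gives Db-Fb-Ab-Cb.

Db Fb Ab Cb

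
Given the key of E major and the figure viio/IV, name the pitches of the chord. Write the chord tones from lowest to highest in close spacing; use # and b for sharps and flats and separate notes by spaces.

G# B D

viio/IV is a secondary leading-tone chord. The target IV is A in E major; the applied chord is rooted a semitone below, on G#.
Building a diminished triad on G# gives G#-B-D.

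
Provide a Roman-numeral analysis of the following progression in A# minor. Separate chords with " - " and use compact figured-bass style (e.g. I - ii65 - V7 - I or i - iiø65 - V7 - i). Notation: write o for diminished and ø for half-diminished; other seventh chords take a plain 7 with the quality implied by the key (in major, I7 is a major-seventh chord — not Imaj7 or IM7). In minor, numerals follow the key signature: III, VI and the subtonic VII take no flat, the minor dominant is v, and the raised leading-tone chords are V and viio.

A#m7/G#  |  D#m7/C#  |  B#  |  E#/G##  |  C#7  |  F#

A#m7/G#: minor seventh chord on A# = scale degree 1 → i42.
D#m7/C# has root D#, degree 4 in A# minor, so iv42.
B#: a major triad on B#, the applied dominant of V → V/V.
E#/G## has root E#, degree 5 in A# minor, so V6.
C#7: a dominant seventh chord on C#, the applied dominant of VI → V7/VI.
F#: major triad on F# = scale degree 6 → VI.

i42 - iv42 - V/V - V6 - V7/VI - VI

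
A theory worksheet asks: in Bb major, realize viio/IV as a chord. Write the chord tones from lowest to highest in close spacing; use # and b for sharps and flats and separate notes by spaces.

The slash marks an applied leading-tone chord: viio of IV. In Bb major, IV is Eb, so the leading tone to it is D, a half step below.
Building a diminished triad on D gives D-F-Ab.

D F Ab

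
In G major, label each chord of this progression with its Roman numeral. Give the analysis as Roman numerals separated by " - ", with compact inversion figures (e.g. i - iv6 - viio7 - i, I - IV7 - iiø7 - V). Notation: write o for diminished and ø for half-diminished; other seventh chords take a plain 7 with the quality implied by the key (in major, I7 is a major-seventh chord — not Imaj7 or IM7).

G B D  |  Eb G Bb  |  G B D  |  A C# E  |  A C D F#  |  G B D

I - bVI - I - V/V - V43 - I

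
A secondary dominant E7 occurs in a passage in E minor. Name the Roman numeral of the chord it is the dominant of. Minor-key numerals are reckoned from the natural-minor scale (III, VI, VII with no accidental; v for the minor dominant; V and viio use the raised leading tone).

iv

The chord is a dominant seventh chord on E.
A dominant resolves down a perfect fifth: E → A. In E minor, A is scale degree 4, i.e. iv.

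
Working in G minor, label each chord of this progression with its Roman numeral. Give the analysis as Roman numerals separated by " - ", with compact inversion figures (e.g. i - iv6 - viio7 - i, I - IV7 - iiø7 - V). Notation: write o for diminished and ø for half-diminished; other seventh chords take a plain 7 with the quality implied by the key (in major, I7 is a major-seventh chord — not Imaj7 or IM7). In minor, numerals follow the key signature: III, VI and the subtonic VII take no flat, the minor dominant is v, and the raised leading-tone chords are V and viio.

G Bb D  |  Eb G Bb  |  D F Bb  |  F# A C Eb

i - VI - III6 - viio7

G-Bb-D: minor triad on G = scale degree 1 → i.
Eb-G-Bb has root Eb, degree 6 in G minor, so VI.
D-F-Bb: major triad on Bb = scale degree 3 → III6.
F#-A-C-Eb has root F#, degree 7 in G minor, so viio7.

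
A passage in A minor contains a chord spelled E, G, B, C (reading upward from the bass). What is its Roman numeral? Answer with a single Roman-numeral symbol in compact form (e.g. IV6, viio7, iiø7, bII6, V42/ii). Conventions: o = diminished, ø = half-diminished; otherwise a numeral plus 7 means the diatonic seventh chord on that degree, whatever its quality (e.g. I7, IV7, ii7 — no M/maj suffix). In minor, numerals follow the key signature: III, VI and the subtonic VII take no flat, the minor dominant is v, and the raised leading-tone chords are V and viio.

III65

The pitches C-E-G-B form a major seventh chord rooted on C.
C is scale degree 3 in A minor, and a major seventh chord on that degree is written III7.
With E in the bass the chord is in first inversion, so the figured bass is 65.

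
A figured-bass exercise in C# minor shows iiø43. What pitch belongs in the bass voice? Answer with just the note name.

iiø in C# minor has root D#; the chord is D#-F#-A-C#.
The figure 43 means second inversion — the fifth is in the bass.

A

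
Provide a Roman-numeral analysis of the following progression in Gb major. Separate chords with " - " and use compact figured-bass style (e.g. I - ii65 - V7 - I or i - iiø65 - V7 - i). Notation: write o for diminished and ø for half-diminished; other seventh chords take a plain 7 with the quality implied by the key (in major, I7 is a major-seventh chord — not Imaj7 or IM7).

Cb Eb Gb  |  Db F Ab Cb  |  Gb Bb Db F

Cb-Eb-Gb has root Cb, degree 4 in Gb major, so IV.
Db-F-Ab-Cb has root Db, degree 5 in Gb major, so V7.
Gb-Bb-Db-F has root Gb, degree 1 in Gb major, so I7.

IV - V7 - I7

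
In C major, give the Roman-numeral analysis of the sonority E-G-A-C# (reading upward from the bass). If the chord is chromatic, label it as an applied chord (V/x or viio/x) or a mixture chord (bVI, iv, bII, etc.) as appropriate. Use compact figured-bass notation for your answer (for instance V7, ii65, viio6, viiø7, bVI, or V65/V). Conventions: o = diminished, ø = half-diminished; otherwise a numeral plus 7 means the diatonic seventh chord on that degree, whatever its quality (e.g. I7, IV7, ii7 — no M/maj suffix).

Stacked in thirds the chord is A-C#-E-G: a dominant seventh chord on A.
A is not a diatonic chord root with this quality in C major, but it lies a perfect fifth above D (ii), so the chord functions as an applied dominant of ii.
With E in the bass the chord is in second inversion, so the figured bass is 43.

V43/ii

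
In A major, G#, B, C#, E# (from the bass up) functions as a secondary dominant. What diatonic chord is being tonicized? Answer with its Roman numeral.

The chord is a dominant seventh chord on C#.
A dominant resolves down a perfect fifth: C# → F#. In A major, F# is scale degree 6, i.e. vi.

vi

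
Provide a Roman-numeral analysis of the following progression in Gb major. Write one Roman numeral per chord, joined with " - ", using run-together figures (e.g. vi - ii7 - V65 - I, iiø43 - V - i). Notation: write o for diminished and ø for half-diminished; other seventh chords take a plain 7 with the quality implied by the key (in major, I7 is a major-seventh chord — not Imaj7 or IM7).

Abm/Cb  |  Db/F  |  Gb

ii6 - V6 - I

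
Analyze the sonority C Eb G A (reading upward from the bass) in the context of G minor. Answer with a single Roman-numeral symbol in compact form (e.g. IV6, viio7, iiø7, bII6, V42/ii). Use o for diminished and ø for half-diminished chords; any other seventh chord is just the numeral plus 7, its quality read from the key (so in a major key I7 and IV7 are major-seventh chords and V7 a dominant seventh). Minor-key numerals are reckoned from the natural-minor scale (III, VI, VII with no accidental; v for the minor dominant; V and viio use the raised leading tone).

iiø65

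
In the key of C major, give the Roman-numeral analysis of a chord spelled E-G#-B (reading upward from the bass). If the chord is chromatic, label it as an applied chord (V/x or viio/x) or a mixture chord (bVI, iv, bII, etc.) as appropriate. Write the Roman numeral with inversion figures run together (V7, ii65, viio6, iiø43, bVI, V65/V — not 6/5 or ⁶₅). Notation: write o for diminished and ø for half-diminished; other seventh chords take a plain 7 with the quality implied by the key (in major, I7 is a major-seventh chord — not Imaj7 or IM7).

Stacked in thirds the chord is E-G#-B: a major triad on E.
E is not a diatonic chord root with this quality in C major, but it lies a perfect fifth above A (vi), so the chord functions as an applied dominant of vi.

V/vi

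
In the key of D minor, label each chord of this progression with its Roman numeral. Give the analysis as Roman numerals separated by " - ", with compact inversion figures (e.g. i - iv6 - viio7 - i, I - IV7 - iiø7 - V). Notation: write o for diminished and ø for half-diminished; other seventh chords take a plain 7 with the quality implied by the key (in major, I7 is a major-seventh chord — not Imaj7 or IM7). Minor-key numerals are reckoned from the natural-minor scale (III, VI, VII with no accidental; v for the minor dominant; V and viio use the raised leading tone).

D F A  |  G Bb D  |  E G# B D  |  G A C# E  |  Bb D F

D-F-A: minor triad on D = scale degree 1 → i.
G-Bb-D: minor triad on G = scale degree 4 → iv.
E-G#-B-D: a dominant seventh chord on E, the applied dominant of V → V7/V.
G-A-C#-E: root A is the dominant; dominant seventh chord there is V42.
Bb-D-F: major triad on Bb = scale degree 6 → VI.

i - iv - V7/V - V42 - VI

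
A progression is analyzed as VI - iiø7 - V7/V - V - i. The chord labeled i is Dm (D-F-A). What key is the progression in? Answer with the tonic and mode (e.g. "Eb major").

D minor

i is given as D-F-A — a minor triad with root D.
If D is scale degree 1 and the mode makes that degree carry a minor triad, the tonic is D and the mode is minor.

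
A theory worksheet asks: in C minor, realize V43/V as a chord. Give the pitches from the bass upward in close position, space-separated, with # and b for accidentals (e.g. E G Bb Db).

A C D F#

V43/V is a secondary dominant — the dominant seventh of V. V in C minor is G, so the applied chord's root is D, a perfect fifth above.
Building a dominant seventh chord on D gives D-F#-A-C.
With the 43 figure the chord is in second inversion; from the bass A upward in close position it reads A-C-D-F#.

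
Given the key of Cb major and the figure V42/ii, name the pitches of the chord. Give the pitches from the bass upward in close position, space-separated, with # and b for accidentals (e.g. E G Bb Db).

V42/ii is a secondary dominant — the dominant seventh of ii. ii in Cb major is Db, so the applied chord's root is Ab, a perfect fifth above.
Building a dominant seventh chord on Ab gives Ab-C-Eb-Gb.
With the 42 figure the chord is in third inversion; from the bass Gb upward in close position it reads Gb-Ab-C-Eb.

Gb Ab C Eb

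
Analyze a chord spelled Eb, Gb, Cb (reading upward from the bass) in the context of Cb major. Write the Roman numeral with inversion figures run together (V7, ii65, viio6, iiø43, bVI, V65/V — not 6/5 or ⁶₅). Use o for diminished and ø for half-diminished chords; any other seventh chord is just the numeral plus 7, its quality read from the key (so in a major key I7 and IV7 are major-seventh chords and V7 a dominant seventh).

I6

The pitches Cb-Eb-Gb form a major triad rooted on Cb.
Cb is scale degree 1 in Cb major, and a major triad on that degree is written I.
With Eb in the bass the chord is in first inversion, so the figured bass is 6.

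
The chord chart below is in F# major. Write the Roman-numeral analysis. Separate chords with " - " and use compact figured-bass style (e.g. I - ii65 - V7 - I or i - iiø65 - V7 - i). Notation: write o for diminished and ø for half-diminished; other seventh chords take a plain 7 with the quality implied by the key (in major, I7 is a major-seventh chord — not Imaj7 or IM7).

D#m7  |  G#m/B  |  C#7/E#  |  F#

D#m7: root D# is the submediant; minor seventh chord there is vi7.
G#m/B: minor triad on G# = scale degree 2 → ii6.
C#7/E#: root C# is the dominant; dominant seventh chord there is V65.
F#: major triad on F# = scale degree 1 → I.

vi7 - ii6 - V65 - I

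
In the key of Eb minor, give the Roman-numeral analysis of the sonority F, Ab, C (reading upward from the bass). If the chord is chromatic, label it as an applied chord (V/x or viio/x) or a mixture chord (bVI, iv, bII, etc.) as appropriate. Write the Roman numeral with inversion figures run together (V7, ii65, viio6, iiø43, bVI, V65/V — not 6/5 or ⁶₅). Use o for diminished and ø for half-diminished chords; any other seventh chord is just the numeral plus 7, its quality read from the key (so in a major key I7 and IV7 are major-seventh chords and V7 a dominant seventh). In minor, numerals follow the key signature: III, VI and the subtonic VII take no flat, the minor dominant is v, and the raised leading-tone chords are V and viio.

ii

The pitches F-Ab-C form a minor triad rooted on F.
F is the second degree of Eb minor. This is the minor supertonic, borrowed from the parallel major (the Dorian ii).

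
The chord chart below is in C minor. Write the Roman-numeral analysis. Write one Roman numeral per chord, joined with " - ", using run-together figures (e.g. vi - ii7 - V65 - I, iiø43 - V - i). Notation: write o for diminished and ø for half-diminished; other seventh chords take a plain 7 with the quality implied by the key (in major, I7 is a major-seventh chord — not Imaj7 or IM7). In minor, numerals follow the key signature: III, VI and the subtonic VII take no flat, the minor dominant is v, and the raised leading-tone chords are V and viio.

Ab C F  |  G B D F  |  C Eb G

iv6 - V7 - i

Ab-C-F has root F, degree 4 in C minor, so iv6.
G-B-D-F has root G, degree 5 in C minor, so V7.
C-Eb-G has root C, degree 1 in C minor, so i.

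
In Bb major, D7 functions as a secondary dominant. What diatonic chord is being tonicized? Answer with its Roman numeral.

vi

The chord is a dominant seventh chord on D.
A dominant resolves down a perfect fifth: D → G. In Bb major, G is scale degree 6, i.e. vi.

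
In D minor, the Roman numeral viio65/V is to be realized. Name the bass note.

The applied chord viio65/V is rooted on G#: G#-B-D-F.
The figure 65 means first inversion — the third is in the bass.

B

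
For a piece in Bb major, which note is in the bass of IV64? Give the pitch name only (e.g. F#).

Bb

IV in Bb major has root Eb; the chord is Eb-G-Bb.
The figure 64 means second inversion — the fifth is in the bass.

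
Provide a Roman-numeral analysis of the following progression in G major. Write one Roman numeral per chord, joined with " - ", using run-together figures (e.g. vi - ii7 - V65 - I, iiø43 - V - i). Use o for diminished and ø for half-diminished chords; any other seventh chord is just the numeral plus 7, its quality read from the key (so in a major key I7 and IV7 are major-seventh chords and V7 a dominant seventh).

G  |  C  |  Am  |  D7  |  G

I - IV - ii - V7 - I

G has root G, degree 1 in G major, so I.
C: major triad on C = scale degree 4 → IV.
Am: minor triad on A = scale degree 2 → ii.
D7: dominant seventh chord on D = scale degree 5 → V7.
G has root G, degree 1 in G major, so I.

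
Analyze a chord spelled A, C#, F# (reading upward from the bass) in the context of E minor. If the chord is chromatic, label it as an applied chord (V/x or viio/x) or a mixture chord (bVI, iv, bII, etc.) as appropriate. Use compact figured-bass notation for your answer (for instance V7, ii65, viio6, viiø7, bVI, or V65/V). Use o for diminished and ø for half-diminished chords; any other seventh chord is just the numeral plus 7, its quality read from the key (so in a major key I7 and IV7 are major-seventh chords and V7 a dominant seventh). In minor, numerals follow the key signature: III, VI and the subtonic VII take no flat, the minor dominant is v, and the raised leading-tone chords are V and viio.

ii6

Stacked in thirds the chord is F#-A-C#: a minor triad on F#.
F# is the second degree of E minor. This is the minor supertonic, borrowed from the parallel major (the Dorian ii).
With A in the bass the chord is in first inversion, so the figured bass is 6.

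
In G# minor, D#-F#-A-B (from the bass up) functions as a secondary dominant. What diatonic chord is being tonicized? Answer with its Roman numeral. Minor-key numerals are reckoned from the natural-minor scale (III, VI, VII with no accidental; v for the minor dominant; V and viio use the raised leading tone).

VI

The chord is a dominant seventh chord on B.
A dominant resolves down a perfect fifth: B → E. In G# minor, E is scale degree 6, i.e. VI.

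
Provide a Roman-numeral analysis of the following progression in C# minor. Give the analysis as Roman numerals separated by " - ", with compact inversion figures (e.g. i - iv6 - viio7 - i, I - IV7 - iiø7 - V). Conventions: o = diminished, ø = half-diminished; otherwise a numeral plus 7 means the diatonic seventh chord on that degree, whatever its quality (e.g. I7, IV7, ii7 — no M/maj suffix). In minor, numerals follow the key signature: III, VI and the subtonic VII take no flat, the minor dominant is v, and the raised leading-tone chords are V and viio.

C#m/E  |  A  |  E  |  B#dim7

C#m/E has root C#, degree 1 in C# minor, so i6.
A has root A, degree 6 in C# minor, so VI.
E: root E is the mediant; major triad there is III.
B#dim7: fully diminished seventh chord on B# = scale degree 7 → viio7.

i6 - VI - III - viio7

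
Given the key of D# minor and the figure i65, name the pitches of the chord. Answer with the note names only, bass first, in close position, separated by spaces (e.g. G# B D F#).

F# A# C# D#

In D# minor, scale degree 1 is D#, and the diatonic chord built there is a minor seventh chord.
That chord is spelled D#-F#-A#-C#.
With the 65 figure the chord is in first inversion; from the bass F# upward in close position it reads F#-A#-C#-D#.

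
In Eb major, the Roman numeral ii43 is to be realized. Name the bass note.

C

ii in Eb major has root F; the chord is F-Ab-C-Eb.
The figure 43 means second inversion — the fifth is in the bass.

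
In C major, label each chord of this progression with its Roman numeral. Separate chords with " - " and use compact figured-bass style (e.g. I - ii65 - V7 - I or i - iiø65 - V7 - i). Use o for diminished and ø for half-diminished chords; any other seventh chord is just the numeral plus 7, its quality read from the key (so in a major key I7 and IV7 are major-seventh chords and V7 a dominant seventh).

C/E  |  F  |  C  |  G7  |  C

I6 - IV - I - V7 - I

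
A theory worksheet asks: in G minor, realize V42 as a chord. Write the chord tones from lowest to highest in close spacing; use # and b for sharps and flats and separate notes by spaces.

C D F# A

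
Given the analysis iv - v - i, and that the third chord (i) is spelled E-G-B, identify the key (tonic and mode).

E minor

The chord Em is a minor triad rooted on E; its label is i.
If E is scale degree 1 and the mode makes that degree carry a minor triad, the tonic is E and the mode is minor.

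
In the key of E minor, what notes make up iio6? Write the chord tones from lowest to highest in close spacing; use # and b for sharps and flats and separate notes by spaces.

A C F#

The numeral's case and figure indicate a diminished triad. In E minor its root, the supertonic, is F#.
That chord is spelled F#-A-C.
The figured bass 6 indicates first inversion, placing the third (A) in the bass: A-C-F#.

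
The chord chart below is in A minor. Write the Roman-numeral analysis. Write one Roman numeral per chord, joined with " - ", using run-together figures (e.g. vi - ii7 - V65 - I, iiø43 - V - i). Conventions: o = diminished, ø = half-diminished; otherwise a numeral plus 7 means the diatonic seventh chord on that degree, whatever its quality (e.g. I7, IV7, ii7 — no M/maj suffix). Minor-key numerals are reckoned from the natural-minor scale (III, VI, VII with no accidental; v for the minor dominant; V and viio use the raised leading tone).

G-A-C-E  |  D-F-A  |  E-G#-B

i42 - iv - V

G-A-C-E has root A, degree 1 in A minor, so i42.
D-F-A: root D is the subdominant; minor triad there is iv.
E-G#-B has root E, degree 5 in A minor, so V.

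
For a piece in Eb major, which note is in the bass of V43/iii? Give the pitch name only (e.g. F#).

The applied chord V43/iii is rooted on D: D-F#-A-C.
The figure 43 means second inversion — the fifth is in the bass.

A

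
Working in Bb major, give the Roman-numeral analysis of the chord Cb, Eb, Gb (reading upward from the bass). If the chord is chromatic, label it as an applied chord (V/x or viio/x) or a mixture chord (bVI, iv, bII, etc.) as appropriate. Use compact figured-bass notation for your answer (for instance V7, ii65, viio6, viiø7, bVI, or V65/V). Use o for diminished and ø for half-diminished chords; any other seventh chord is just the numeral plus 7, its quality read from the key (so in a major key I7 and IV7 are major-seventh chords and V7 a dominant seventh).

Stacked in thirds the chord is Cb-Eb-Gb: a major triad on Cb.
Cb is the lowered second degree of Bb major (diatonic 2 would be C). This is the Neapolitan chord — a major triad on the lowered second degree.

bII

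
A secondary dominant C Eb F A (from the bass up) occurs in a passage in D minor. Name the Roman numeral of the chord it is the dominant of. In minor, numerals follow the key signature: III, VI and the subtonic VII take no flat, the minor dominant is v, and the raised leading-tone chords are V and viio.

The chord is a dominant seventh chord on F.
A dominant resolves down a perfect fifth: F → Bb. In D minor, Bb is scale degree 6, i.e. VI.

VI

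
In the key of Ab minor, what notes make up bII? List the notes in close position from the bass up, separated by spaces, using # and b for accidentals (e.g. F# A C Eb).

bII is the Neapolitan chord — a major triad on the lowered second degree. In Ab minor that root is Bbb.
So the chord is Bbb-Db-Fb.

Bbb Db Fb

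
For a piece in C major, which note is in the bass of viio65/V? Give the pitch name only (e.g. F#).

A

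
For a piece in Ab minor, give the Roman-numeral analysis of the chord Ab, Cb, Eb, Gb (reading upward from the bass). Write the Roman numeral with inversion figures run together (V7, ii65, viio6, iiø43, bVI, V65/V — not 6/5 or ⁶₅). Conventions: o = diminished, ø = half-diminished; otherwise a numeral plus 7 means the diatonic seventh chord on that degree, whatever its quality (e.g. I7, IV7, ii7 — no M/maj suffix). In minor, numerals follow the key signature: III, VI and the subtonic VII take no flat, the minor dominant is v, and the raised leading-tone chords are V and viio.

Stacked in thirds the chord is Ab-Cb-Eb-Gb: a minor seventh chord on Ab.
Ab is scale degree 1 in Ab minor, and a minor seventh chord on that degree is written i7.

i7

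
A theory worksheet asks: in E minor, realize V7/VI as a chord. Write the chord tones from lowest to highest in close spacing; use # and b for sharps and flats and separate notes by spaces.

G B D F

V7/VI is a secondary dominant — the dominant seventh of VI. VI in E minor is C, so the applied chord's root is G, a perfect fifth above.
Building a dominant seventh chord on G gives G-B-D-F.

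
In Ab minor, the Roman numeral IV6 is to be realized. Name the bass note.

IV in Ab minor has root Db; the chord is Db-F-Ab.
The figure 6 means first inversion — the third is in the bass.

F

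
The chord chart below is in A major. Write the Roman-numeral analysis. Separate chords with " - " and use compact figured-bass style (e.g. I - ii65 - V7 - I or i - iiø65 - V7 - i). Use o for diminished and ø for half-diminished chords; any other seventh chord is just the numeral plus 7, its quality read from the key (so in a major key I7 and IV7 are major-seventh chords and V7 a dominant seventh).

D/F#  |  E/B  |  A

D/F#: root D is the subdominant; major triad there is IV6.
E/B: major triad on E = scale degree 5 → V64.
A: major triad on A = scale degree 1 → I.

IV6 - V64 - I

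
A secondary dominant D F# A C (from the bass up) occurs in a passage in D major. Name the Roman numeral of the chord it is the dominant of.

IV

The chord is a dominant seventh chord on D.
A dominant resolves down a perfect fifth: D → G. In D major, G is scale degree 4, i.e. IV.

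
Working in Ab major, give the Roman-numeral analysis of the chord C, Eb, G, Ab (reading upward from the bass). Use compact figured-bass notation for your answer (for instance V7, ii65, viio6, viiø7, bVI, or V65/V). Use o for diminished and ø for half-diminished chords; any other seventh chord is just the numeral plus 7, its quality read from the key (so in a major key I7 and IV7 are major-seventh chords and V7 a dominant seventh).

The pitches Ab-C-Eb-G form a major seventh chord rooted on Ab.
In Ab major, Ab is the tonic; the diatonic major seventh chord there is I7.
With C in the bass the chord is in first inversion, so the figured bass is 65.

I65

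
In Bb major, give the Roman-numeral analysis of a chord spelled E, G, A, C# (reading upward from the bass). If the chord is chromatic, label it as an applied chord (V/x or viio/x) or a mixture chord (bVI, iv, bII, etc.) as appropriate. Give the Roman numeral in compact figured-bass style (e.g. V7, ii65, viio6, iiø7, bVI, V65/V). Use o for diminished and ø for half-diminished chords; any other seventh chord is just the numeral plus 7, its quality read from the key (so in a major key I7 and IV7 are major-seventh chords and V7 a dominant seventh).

The pitches A-C#-E-G form a dominant seventh chord rooted on A.
A is not a diatonic chord root with this quality in Bb major, but it lies a perfect fifth above D (iii), so the chord functions as an applied dominant of iii.
With E in the bass the chord is in second inversion, so the figured bass is 43.

V43/iii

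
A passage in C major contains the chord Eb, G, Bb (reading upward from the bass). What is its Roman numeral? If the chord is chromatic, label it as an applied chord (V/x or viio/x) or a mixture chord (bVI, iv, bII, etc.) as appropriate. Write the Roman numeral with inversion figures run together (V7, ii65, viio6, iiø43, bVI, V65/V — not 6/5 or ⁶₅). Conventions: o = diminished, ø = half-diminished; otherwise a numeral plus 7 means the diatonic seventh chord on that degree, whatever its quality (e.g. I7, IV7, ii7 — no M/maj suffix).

bIII

Stacked in thirds the chord is Eb-G-Bb: a major triad on Eb.
Eb is the lowered third degree of C major (diatonic 3 would be E). This is a major triad on the lowered third degree, borrowed from the parallel minor.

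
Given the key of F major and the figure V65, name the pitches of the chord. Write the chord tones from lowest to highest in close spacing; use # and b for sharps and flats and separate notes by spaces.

The numeral's case and figure indicate a dominant seventh chord. In F major its root, scale degree 5, is C.
Stacking thirds from C gives C-E-G-Bb.
With the 65 figure the chord is in first inversion; from the bass E upward in close position it reads E-G-Bb-C.

E G Bb C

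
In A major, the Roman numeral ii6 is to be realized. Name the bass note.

ii in A major has root B; the chord is B-D-F#.
The figure 6 means first inversion — the third is in the bass.

D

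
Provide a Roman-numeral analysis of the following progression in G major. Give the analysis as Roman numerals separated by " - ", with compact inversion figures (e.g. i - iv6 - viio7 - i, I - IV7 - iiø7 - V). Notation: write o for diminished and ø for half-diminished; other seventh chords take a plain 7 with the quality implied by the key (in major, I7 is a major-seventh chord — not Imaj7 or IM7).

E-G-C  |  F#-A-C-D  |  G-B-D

E-G-C: major triad on C = scale degree 4 → IV6.
F#-A-C-D: dominant seventh chord on D = scale degree 5 → V65.
G-B-D: root G is the tonic; major triad there is I.

IV6 - V65 - I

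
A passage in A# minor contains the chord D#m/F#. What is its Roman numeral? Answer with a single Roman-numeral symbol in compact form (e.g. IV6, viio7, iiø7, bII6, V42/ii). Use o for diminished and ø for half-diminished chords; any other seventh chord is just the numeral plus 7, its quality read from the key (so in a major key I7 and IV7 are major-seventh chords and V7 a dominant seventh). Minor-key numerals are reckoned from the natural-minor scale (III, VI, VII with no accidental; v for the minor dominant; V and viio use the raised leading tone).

Stacked in thirds the chord is D#-F#-A#: a minor triad on D#.
D# is scale degree 4 in A# minor, and a minor triad on that degree is written iv.
With F# in the bass the chord is in first inversion, so the figured bass is 6.

iv6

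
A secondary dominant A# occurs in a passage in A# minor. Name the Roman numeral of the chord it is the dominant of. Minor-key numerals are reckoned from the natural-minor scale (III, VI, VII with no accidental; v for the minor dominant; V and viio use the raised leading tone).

The chord is a major triad on A#.
A dominant resolves down a perfect fifth: A# → D#. In A# minor, D# is scale degree 4, i.e. iv.

iv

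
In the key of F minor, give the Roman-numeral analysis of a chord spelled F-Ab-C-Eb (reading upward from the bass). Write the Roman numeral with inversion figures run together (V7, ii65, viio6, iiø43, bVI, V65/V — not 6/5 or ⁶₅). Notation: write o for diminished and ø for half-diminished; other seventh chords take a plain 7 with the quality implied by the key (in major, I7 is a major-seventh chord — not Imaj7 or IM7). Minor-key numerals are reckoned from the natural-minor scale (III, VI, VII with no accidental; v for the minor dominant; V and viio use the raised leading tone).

The pitches F-Ab-C-Eb form a minor seventh chord rooted on F.
F is scale degree 1 in F minor, and a minor seventh chord on that degree is written i7.

i7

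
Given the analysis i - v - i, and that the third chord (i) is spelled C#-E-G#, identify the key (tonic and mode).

i is given as C#-E-G# — a minor triad with root C#.
If C# is scale degree 1 and the mode makes that degree carry a minor triad, the tonic is C# and the mode is minor.

C# minor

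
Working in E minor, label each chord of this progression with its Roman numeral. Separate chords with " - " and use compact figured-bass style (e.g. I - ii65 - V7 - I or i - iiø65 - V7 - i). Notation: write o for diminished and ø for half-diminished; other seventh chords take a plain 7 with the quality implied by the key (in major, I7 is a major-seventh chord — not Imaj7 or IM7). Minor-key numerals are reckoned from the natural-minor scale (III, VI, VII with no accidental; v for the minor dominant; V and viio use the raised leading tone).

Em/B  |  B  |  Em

Em/B: root E is the tonic; minor triad there is i64.
B has root B, degree 5 in E minor, so V.
Em: minor triad on E = scale degree 1 → i.

i64 - V - i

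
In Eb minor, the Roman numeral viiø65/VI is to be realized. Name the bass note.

The applied chord viiø65/VI is rooted on Bb: Bb-Db-Fb-Ab.
The figure 65 means first inversion — the third is in the bass.

Db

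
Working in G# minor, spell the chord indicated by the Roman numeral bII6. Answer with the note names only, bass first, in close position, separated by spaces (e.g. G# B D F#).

bII6 is the Neapolitan sixth — a major triad on the lowered second degree, here in its customary first inversion. In G# minor that root is A.
So the chord is A-C#-E.
With the 6 figure the chord is in first inversion; from the bass C# upward in close position it reads C#-E-A.

C# E A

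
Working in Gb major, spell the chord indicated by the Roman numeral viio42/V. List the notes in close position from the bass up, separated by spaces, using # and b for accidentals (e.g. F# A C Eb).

viio42/V is a secondary leading-tone chord. The target V is Db in Gb major; the applied chord is rooted a semitone below, on C.
Building a fully diminished seventh chord on C gives C-Eb-Gb-Bbb.
With the 42 figure the chord is in third inversion; from the bass Bbb upward in close position it reads Bbb-C-Eb-Gb.

Bbb C Eb Gb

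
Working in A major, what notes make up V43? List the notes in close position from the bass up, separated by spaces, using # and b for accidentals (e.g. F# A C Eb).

B D E G#

The numeral's case and figure indicate a dominant seventh chord. In A major its root, the fifth degree, is E.
That chord is spelled E-G#-B-D.
The figured bass 43 indicates second inversion, placing the fifth (B) in the bass: B-D-E-G#.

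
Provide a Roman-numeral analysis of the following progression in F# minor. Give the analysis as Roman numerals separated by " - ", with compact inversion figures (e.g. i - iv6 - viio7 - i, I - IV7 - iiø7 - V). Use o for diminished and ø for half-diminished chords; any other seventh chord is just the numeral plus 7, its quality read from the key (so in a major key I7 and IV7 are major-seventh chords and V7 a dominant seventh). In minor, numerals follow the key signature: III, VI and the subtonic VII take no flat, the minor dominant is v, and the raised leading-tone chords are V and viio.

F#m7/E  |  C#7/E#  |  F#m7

F#m7/E: minor seventh chord on F# = scale degree 1 → i42.
C#7/E#: root C# is the dominant; dominant seventh chord there is V65.
F#m7: root F# is the tonic; minor seventh chord there is i7.

i42 - V65 - i7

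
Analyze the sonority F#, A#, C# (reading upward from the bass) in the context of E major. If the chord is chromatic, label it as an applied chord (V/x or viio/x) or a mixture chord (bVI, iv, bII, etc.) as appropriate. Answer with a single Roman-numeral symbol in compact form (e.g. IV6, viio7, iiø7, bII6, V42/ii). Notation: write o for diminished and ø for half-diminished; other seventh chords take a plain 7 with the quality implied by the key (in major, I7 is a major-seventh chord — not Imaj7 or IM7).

V/V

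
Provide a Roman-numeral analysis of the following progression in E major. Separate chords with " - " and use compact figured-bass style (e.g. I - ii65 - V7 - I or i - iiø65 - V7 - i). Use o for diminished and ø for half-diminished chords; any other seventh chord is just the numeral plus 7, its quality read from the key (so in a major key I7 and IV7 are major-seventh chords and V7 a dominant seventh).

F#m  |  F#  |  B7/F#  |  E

ii - V/V - V43 - I

F#m has root F#, degree 2 in E major, so ii.
F#: chromatic; F# is V of V, so V/V.
B7/F#: root B is the dominant; dominant seventh chord there is V43.
E: major triad on E = scale degree 1 → I.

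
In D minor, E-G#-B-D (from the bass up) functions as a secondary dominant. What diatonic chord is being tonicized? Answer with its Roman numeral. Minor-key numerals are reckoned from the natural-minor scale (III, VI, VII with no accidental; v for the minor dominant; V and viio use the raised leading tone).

The chord is a dominant seventh chord on E.
A dominant resolves down a perfect fifth: E → A. In D minor, A is scale degree 5, i.e. V.

V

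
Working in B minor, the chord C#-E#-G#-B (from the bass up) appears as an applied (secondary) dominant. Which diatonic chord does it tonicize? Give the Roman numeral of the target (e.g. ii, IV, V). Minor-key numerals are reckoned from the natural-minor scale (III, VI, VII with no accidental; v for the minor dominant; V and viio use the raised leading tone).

The chord is a dominant seventh chord on C#.
A dominant resolves down a perfect fifth: C# → F#. In B minor, F# is scale degree 5, i.e. V.

V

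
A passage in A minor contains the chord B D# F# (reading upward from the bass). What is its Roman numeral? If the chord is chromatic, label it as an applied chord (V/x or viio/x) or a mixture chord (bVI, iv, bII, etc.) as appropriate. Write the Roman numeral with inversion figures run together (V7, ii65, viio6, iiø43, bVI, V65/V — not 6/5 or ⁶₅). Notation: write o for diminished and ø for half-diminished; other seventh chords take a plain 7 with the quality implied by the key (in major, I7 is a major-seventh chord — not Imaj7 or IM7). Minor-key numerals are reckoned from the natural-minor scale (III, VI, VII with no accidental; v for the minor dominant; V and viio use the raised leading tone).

The pitches B-D#-F# form a major triad rooted on B.
B is not a diatonic chord root with this quality in A minor, but it lies a perfect fifth above E (V), so the chord functions as an applied dominant of V.

V/V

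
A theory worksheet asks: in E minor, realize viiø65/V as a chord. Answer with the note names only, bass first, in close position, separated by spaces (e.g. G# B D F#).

C# E G# A#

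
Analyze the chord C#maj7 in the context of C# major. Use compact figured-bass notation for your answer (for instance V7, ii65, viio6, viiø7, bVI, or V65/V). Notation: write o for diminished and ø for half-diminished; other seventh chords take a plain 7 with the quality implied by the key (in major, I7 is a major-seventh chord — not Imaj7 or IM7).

I7

The pitches C#-E#-G#-B# form a major seventh chord rooted on C#.
In C# major, C# is the tonic; the diatonic major seventh chord there is I7.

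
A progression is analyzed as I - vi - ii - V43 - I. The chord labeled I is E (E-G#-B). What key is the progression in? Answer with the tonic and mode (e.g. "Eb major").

I is given as E-G#-B — a major triad with root E.
If E is scale degree 1 and the mode makes that degree carry a major triad, the tonic is E and the mode is major.

E major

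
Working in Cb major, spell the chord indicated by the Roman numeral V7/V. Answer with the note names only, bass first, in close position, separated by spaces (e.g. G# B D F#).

V7/V is a secondary dominant — the dominant seventh of V. V in Cb major is Gb, so the applied chord's root is Db, a perfect fifth above.
Building a dominant seventh chord on Db gives Db-F-Ab-Cb.

Db F Ab Cb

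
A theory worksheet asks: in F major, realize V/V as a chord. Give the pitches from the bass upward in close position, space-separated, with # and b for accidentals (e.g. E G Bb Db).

The slash means an applied dominant: we want the dominant of V. In F major, V is C major, and its dominant is built on G.
Building a major triad on G gives G-B-D.

G B D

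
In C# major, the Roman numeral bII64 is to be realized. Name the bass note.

A

bII in C# major has root D; the chord is D-F#-A.
The figure 64 means second inversion — the fifth is in the bass.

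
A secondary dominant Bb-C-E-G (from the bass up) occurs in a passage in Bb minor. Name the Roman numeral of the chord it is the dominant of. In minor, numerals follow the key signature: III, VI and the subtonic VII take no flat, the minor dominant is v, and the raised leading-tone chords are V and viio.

V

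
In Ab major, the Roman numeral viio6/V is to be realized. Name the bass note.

F

The applied chord viio6/V is rooted on D: D-F-Ab.
The figure 6 means first inversion — the third is in the bass.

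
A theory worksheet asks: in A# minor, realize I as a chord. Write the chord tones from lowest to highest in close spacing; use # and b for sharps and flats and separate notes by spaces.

Scale degree 1 in A# minor is A#; here the chord built on it is altered to a major triad. I is the major tonic (Picardy third), borrowed from the parallel major.
So the chord is A#-C##-E#.

A# C## E#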